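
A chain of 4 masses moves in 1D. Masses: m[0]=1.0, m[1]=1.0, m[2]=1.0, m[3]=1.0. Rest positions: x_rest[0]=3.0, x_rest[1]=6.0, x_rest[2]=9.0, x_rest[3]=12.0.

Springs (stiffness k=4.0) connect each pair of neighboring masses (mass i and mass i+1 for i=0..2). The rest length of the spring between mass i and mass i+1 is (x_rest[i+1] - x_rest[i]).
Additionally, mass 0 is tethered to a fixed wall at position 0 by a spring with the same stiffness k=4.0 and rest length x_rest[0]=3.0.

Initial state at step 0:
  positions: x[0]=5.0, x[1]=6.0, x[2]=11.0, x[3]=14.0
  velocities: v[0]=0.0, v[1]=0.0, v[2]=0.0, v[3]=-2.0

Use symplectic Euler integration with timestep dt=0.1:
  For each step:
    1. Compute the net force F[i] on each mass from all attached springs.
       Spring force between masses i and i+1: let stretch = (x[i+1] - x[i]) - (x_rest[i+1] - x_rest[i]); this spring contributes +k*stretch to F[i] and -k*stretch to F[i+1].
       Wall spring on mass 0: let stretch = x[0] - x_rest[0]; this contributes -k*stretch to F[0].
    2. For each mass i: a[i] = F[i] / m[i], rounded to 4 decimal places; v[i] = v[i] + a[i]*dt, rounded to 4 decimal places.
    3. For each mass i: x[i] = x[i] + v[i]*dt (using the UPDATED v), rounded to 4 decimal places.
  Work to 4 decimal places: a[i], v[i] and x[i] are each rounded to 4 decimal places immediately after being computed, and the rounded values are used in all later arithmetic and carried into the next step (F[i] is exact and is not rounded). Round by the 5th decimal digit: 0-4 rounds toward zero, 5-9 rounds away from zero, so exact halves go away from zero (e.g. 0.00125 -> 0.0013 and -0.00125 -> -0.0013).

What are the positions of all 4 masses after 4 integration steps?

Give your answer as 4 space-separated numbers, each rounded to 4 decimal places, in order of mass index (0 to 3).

Step 0: x=[5.0000 6.0000 11.0000 14.0000] v=[0.0000 0.0000 0.0000 -2.0000]
Step 1: x=[4.8400 6.1600 10.9200 13.8000] v=[-1.6000 1.6000 -0.8000 -2.0000]
Step 2: x=[4.5392 6.4576 10.7648 13.6048] v=[-3.0080 2.9760 -1.5520 -1.9520]
Step 3: x=[4.1336 6.8508 10.5509 13.4160] v=[-4.0563 3.9315 -2.1389 -1.8880]
Step 4: x=[3.6713 7.2833 10.3036 13.2326] v=[-4.6229 4.3247 -2.4729 -1.8340]

Answer: 3.6713 7.2833 10.3036 13.2326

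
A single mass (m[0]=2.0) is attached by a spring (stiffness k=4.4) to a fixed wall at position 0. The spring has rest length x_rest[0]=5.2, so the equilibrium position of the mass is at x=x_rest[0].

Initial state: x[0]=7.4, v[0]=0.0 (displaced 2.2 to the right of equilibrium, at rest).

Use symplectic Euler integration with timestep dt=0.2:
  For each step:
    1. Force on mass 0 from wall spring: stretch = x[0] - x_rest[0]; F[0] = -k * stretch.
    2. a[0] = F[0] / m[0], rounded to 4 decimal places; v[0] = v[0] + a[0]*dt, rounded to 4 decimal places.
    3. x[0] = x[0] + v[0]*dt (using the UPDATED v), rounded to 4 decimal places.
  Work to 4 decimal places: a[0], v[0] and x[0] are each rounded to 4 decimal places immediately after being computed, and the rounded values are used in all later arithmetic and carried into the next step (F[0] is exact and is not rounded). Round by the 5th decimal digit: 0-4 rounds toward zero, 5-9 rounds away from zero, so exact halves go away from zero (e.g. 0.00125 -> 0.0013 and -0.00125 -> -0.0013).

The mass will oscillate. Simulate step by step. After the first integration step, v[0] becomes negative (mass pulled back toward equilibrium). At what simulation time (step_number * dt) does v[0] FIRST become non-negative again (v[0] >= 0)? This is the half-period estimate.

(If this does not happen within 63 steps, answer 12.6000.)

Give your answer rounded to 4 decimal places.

Answer: 2.2000

Derivation:
Step 0: x=[7.4000] v=[0.0000]
Step 1: x=[7.2064] v=[-0.9680]
Step 2: x=[6.8362] v=[-1.8508]
Step 3: x=[6.3221] v=[-2.5707]
Step 4: x=[5.7092] v=[-3.0644]
Step 5: x=[5.0515] v=[-3.2884]
Step 6: x=[4.4069] v=[-3.2231]
Step 7: x=[3.8321] v=[-2.8741]
Step 8: x=[3.3777] v=[-2.2722]
Step 9: x=[3.0836] v=[-1.4704]
Step 10: x=[2.9758] v=[-0.5392]
Step 11: x=[3.0637] v=[0.4394]
First v>=0 after going negative at step 11, time=2.2000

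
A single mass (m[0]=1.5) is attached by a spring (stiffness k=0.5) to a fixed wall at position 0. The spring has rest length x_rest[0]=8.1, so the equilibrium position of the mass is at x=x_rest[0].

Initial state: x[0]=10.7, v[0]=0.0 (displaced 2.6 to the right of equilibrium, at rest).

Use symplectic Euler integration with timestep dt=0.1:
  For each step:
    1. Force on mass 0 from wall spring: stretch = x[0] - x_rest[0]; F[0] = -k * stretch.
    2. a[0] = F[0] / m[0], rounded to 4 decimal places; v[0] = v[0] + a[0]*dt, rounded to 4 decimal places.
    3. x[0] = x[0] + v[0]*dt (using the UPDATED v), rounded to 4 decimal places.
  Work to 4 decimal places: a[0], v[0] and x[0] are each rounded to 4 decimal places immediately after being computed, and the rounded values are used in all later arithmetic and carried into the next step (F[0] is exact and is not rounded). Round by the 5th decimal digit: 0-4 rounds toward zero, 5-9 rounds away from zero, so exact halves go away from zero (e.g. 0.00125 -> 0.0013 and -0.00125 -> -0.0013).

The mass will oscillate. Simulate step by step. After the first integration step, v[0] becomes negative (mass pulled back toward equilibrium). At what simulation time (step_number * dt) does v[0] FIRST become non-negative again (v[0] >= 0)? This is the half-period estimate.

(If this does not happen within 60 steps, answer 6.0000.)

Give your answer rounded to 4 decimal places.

Answer: 5.5000

Derivation:
Step 0: x=[10.7000] v=[0.0000]
Step 1: x=[10.6913] v=[-0.0867]
Step 2: x=[10.6740] v=[-0.1731]
Step 3: x=[10.6481] v=[-0.2589]
Step 4: x=[10.6137] v=[-0.3438]
Step 5: x=[10.5709] v=[-0.4276]
Step 6: x=[10.5199] v=[-0.5100]
Step 7: x=[10.4608] v=[-0.5907]
Step 8: x=[10.3939] v=[-0.6694]
Step 9: x=[10.3193] v=[-0.7459]
Step 10: x=[10.2373] v=[-0.8199]
Step 11: x=[10.1482] v=[-0.8911]
Step 12: x=[10.0523] v=[-0.9594]
Step 13: x=[9.9499] v=[-1.0245]
Step 14: x=[9.8413] v=[-1.0862]
Step 15: x=[9.7269] v=[-1.1442]
Step 16: x=[9.6071] v=[-1.1984]
Step 17: x=[9.4822] v=[-1.2486]
Step 18: x=[9.3527] v=[-1.2947]
Step 19: x=[9.2191] v=[-1.3365]
Step 20: x=[9.0817] v=[-1.3738]
Step 21: x=[8.9411] v=[-1.4065]
Step 22: x=[8.7977] v=[-1.4345]
Step 23: x=[8.6519] v=[-1.4578]
Step 24: x=[8.5043] v=[-1.4762]
Step 25: x=[8.3553] v=[-1.4897]
Step 26: x=[8.2055] v=[-1.4982]
Step 27: x=[8.0553] v=[-1.5017]
Step 28: x=[7.9053] v=[-1.5002]
Step 29: x=[7.7559] v=[-1.4937]
Step 30: x=[7.6077] v=[-1.4822]
Step 31: x=[7.4611] v=[-1.4658]
Step 32: x=[7.3167] v=[-1.4445]
Step 33: x=[7.1749] v=[-1.4184]
Step 34: x=[7.0361] v=[-1.3876]
Step 35: x=[6.9009] v=[-1.3521]
Step 36: x=[6.7697] v=[-1.3121]
Step 37: x=[6.6429] v=[-1.2678]
Step 38: x=[6.5210] v=[-1.2192]
Step 39: x=[6.4043] v=[-1.1666]
Step 40: x=[6.2933] v=[-1.1101]
Step 41: x=[6.1883] v=[-1.0499]
Step 42: x=[6.0897] v=[-0.9862]
Step 43: x=[5.9978] v=[-0.9192]
Step 44: x=[5.9129] v=[-0.8491]
Step 45: x=[5.8353] v=[-0.7762]
Step 46: x=[5.7652] v=[-0.7007]
Step 47: x=[5.7029] v=[-0.6229]
Step 48: x=[5.6486] v=[-0.5430]
Step 49: x=[5.6025] v=[-0.4613]
Step 50: x=[5.5647] v=[-0.3781]
Step 51: x=[5.5353] v=[-0.2936]
Step 52: x=[5.5145] v=[-0.2081]
Step 53: x=[5.5023] v=[-0.1219]
Step 54: x=[5.4988] v=[-0.0353]
Step 55: x=[5.5039] v=[0.0514]
First v>=0 after going negative at step 55, time=5.5000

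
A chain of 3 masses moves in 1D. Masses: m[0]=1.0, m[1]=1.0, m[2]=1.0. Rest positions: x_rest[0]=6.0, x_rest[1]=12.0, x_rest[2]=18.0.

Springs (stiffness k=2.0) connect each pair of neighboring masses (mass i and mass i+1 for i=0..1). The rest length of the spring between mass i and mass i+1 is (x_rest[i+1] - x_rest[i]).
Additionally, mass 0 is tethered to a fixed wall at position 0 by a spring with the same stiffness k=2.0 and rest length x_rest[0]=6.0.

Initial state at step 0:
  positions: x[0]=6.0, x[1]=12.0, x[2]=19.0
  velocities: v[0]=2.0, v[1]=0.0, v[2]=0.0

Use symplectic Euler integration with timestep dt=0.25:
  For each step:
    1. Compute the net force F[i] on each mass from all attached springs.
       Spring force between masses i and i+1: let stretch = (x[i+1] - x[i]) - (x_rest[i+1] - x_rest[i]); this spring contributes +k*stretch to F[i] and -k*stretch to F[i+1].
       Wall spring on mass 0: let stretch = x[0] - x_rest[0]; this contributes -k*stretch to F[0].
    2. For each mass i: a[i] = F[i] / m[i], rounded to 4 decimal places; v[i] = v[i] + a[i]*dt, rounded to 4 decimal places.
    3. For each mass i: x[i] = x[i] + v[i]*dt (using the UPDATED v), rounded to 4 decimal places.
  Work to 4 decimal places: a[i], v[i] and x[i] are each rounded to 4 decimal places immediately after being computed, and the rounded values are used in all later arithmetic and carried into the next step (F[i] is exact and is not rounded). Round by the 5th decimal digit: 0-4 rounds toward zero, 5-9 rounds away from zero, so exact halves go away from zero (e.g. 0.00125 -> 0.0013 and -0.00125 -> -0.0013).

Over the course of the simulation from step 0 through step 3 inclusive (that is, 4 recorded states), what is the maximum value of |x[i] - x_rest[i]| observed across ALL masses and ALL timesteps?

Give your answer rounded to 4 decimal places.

Answer: 1.1074

Derivation:
Step 0: x=[6.0000 12.0000 19.0000] v=[2.0000 0.0000 0.0000]
Step 1: x=[6.5000 12.1250 18.8750] v=[2.0000 0.5000 -0.5000]
Step 2: x=[6.8906 12.3906 18.6563] v=[1.5625 1.0625 -0.8750]
Step 3: x=[7.1074 12.7520 18.4043] v=[0.8672 1.4454 -1.0079]
Max displacement = 1.1074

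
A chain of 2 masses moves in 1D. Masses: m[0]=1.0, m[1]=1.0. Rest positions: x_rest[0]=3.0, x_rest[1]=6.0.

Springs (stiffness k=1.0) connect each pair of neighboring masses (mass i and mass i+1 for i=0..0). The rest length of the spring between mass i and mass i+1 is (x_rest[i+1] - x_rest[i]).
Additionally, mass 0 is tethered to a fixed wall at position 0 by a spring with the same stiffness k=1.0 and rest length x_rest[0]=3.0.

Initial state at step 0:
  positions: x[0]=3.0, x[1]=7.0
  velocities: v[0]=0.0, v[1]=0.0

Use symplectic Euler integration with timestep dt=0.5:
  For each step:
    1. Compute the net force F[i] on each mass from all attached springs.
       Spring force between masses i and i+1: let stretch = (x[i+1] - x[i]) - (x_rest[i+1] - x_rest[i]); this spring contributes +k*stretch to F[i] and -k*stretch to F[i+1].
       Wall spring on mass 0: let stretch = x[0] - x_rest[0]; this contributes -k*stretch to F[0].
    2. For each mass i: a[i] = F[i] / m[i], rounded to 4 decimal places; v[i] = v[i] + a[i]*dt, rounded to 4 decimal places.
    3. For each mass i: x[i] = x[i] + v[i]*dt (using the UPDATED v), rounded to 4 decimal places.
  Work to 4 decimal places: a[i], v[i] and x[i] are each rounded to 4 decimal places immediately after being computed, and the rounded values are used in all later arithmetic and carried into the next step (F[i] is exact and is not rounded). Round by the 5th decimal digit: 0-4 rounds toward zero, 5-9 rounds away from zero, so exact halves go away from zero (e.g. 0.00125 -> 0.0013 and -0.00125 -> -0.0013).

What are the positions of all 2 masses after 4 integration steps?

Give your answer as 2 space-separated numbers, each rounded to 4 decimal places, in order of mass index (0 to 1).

Step 0: x=[3.0000 7.0000] v=[0.0000 0.0000]
Step 1: x=[3.2500 6.7500] v=[0.5000 -0.5000]
Step 2: x=[3.5625 6.3750] v=[0.6250 -0.7500]
Step 3: x=[3.6875 6.0469] v=[0.2500 -0.6563]
Step 4: x=[3.4805 5.8789] v=[-0.4141 -0.3360]

Answer: 3.4805 5.8789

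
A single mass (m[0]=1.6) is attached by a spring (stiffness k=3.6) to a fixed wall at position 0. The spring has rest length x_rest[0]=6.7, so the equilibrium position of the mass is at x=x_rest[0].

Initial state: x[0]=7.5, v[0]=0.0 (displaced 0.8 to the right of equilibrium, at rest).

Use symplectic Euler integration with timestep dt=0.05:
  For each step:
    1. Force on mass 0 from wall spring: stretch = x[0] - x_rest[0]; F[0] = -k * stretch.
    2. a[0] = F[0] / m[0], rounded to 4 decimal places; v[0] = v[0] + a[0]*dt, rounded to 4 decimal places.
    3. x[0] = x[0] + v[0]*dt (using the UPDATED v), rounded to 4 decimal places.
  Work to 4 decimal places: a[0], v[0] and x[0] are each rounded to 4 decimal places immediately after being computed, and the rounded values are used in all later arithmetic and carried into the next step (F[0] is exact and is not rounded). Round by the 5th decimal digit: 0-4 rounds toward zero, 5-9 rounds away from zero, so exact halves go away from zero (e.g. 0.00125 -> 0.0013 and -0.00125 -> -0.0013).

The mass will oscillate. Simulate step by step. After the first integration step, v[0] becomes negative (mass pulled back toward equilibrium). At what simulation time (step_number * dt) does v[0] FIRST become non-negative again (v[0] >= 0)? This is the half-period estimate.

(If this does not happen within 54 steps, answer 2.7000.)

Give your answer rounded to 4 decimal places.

Step 0: x=[7.5000] v=[0.0000]
Step 1: x=[7.4955] v=[-0.0900]
Step 2: x=[7.4865] v=[-0.1795]
Step 3: x=[7.4731] v=[-0.2680]
Step 4: x=[7.4554] v=[-0.3550]
Step 5: x=[7.4334] v=[-0.4400]
Step 6: x=[7.4073] v=[-0.5225]
Step 7: x=[7.3772] v=[-0.6021]
Step 8: x=[7.3433] v=[-0.6783]
Step 9: x=[7.3058] v=[-0.7507]
Step 10: x=[7.2649] v=[-0.8189]
Step 11: x=[7.2208] v=[-0.8825]
Step 12: x=[7.1737] v=[-0.9411]
Step 13: x=[7.1240] v=[-0.9944]
Step 14: x=[7.0719] v=[-1.0421]
Step 15: x=[7.0177] v=[-1.0839]
Step 16: x=[6.9617] v=[-1.1196]
Step 17: x=[6.9043] v=[-1.1490]
Step 18: x=[6.8457] v=[-1.1720]
Step 19: x=[6.7863] v=[-1.1884]
Step 20: x=[6.7264] v=[-1.1981]
Step 21: x=[6.6663] v=[-1.2011]
Step 22: x=[6.6064] v=[-1.1973]
Step 23: x=[6.5471] v=[-1.1868]
Step 24: x=[6.4886] v=[-1.1696]
Step 25: x=[6.4313] v=[-1.1458]
Step 26: x=[6.3755] v=[-1.1156]
Step 27: x=[6.3215] v=[-1.0791]
Step 28: x=[6.2697] v=[-1.0365]
Step 29: x=[6.2203] v=[-0.9881]
Step 30: x=[6.1736] v=[-0.9341]
Step 31: x=[6.1299] v=[-0.8749]
Step 32: x=[6.0894] v=[-0.8108]
Step 33: x=[6.0523] v=[-0.7421]
Step 34: x=[6.0188] v=[-0.6692]
Step 35: x=[5.9892] v=[-0.5926]
Step 36: x=[5.9636] v=[-0.5126]
Step 37: x=[5.9421] v=[-0.4298]
Step 38: x=[5.9249] v=[-0.3445]
Step 39: x=[5.9120] v=[-0.2573]
Step 40: x=[5.9036] v=[-0.1687]
Step 41: x=[5.8996] v=[-0.0791]
Step 42: x=[5.9001] v=[0.0109]
First v>=0 after going negative at step 42, time=2.1000

Answer: 2.1000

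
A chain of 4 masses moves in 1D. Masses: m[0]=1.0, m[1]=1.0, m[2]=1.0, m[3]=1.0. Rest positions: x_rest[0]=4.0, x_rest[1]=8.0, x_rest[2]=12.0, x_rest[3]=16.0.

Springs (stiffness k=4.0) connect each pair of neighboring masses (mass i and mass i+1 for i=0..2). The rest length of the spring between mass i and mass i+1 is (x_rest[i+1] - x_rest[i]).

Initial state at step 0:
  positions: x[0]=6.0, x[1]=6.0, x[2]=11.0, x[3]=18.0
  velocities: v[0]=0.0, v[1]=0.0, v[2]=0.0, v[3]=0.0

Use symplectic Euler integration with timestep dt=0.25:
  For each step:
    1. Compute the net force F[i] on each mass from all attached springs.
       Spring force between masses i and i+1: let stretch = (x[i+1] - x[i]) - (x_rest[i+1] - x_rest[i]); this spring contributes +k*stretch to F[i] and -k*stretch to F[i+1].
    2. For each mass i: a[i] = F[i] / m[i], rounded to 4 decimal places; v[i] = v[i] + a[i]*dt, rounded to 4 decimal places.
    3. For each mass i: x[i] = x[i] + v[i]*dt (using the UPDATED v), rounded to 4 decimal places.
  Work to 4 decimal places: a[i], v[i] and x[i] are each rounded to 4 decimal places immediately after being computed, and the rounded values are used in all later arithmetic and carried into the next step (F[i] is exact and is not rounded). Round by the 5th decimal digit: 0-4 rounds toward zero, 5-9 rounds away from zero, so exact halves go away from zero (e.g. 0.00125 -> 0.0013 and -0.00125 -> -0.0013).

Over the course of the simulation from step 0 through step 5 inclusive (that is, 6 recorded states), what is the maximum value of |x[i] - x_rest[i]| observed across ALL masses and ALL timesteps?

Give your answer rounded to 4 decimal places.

Step 0: x=[6.0000 6.0000 11.0000 18.0000] v=[0.0000 0.0000 0.0000 0.0000]
Step 1: x=[5.0000 7.2500 11.5000 17.2500] v=[-4.0000 5.0000 2.0000 -3.0000]
Step 2: x=[3.5625 9.0000 12.3750 16.0625] v=[-5.7500 7.0000 3.5000 -4.7500]
Step 3: x=[2.4844 10.2344 13.3281 14.9531] v=[-4.3125 4.9375 3.8125 -4.4375]
Step 4: x=[2.3438 10.3047 13.9141 14.4375] v=[-0.5625 0.2812 2.3438 -2.0625]
Step 5: x=[3.1934 9.2871 13.7286 14.7910] v=[3.3984 -4.0703 -0.7422 1.4141]
Max displacement = 2.3047

Answer: 2.3047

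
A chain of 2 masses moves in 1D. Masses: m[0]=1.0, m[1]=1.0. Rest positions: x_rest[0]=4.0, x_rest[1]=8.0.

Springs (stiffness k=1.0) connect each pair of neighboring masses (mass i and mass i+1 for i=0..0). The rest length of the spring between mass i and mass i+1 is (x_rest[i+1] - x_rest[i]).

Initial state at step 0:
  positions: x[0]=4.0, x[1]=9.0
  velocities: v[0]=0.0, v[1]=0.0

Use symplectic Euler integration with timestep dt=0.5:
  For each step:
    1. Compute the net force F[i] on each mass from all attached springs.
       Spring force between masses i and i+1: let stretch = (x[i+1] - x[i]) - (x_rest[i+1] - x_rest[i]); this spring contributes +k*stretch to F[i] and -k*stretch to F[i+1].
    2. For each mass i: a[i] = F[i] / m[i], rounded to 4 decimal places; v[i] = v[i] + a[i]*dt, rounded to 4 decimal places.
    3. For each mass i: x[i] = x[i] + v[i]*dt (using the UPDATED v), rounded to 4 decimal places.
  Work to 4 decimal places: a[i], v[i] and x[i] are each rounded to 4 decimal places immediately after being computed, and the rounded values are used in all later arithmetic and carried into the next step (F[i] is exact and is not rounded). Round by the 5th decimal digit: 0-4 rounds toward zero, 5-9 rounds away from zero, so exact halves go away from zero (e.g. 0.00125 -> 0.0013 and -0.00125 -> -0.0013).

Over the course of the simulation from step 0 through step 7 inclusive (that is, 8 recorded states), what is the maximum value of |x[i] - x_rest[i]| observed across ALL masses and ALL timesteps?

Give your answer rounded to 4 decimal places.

Step 0: x=[4.0000 9.0000] v=[0.0000 0.0000]
Step 1: x=[4.2500 8.7500] v=[0.5000 -0.5000]
Step 2: x=[4.6250 8.3750] v=[0.7500 -0.7500]
Step 3: x=[4.9375 8.0625] v=[0.6250 -0.6250]
Step 4: x=[5.0313 7.9688] v=[0.1875 -0.1875]
Step 5: x=[4.8594 8.1407] v=[-0.3438 0.3438]
Step 6: x=[4.5078 8.4923] v=[-0.7032 0.7032]
Step 7: x=[4.1523 8.8478] v=[-0.7110 0.7110]
Max displacement = 1.0313

Answer: 1.0313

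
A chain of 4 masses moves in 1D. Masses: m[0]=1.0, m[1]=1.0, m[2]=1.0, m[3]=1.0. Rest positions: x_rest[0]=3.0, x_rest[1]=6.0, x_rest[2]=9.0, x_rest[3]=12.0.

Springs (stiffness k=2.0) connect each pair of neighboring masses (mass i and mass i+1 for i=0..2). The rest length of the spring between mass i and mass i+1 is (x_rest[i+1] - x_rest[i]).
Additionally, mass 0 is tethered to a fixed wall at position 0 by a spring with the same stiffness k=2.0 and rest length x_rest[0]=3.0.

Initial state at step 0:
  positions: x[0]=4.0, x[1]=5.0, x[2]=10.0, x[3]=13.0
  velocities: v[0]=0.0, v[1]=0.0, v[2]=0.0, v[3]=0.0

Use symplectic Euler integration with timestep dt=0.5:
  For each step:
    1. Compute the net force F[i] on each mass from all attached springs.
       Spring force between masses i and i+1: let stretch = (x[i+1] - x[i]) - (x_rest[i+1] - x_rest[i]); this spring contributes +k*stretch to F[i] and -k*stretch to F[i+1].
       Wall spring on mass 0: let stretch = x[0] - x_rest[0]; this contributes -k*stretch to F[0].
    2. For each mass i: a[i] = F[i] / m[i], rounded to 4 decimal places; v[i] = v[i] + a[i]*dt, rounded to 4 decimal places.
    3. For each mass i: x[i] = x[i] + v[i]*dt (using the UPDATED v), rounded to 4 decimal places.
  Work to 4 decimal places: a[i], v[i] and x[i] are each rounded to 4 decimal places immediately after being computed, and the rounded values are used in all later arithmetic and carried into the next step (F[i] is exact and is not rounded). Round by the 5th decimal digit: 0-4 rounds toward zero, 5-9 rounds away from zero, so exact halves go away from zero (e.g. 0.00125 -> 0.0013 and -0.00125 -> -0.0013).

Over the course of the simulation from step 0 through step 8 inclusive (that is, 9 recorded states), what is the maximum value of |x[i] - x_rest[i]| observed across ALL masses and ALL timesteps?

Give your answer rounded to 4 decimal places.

Step 0: x=[4.0000 5.0000 10.0000 13.0000] v=[0.0000 0.0000 0.0000 0.0000]
Step 1: x=[2.5000 7.0000 9.0000 13.0000] v=[-3.0000 4.0000 -2.0000 0.0000]
Step 2: x=[2.0000 7.7500 9.0000 12.5000] v=[-1.0000 1.5000 0.0000 -1.0000]
Step 3: x=[3.3750 6.2500 10.1250 11.7500] v=[2.7500 -3.0000 2.2500 -1.5000]
Step 4: x=[4.5000 5.2500 10.1250 11.6875] v=[2.2500 -2.0000 0.0000 -0.1250]
Step 5: x=[3.7500 6.3125 8.4688 12.3438] v=[-1.5000 2.1250 -3.3125 1.3125]
Step 6: x=[2.4063 7.1719 7.6719 12.5626] v=[-2.6875 1.7188 -1.5938 0.4375]
Step 7: x=[2.2422 5.8985 9.0704 11.8360] v=[-0.3282 -2.5468 2.7969 -1.4532]
Step 8: x=[2.7852 4.3829 10.2657 11.2266] v=[1.0859 -3.0312 2.3906 -1.2188]
Max displacement = 1.7500

Answer: 1.7500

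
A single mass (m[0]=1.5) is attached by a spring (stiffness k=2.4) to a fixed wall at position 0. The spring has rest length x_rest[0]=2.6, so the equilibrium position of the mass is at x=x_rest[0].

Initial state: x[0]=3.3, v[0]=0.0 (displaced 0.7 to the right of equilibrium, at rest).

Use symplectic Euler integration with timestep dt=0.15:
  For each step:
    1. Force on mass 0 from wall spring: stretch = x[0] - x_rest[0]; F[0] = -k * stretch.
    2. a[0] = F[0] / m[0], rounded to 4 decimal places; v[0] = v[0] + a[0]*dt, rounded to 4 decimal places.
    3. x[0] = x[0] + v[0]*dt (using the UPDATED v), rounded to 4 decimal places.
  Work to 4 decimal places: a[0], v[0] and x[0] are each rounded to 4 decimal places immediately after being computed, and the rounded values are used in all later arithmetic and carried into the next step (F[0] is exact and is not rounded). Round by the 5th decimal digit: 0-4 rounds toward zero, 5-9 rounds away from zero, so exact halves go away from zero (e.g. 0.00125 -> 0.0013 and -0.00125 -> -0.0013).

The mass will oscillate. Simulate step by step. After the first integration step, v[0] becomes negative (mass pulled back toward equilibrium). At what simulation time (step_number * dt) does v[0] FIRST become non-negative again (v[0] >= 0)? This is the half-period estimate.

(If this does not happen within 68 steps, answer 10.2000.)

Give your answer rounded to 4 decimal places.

Step 0: x=[3.3000] v=[0.0000]
Step 1: x=[3.2748] v=[-0.1680]
Step 2: x=[3.2253] v=[-0.3300]
Step 3: x=[3.1533] v=[-0.4801]
Step 4: x=[3.0614] v=[-0.6129]
Step 5: x=[2.9529] v=[-0.7236]
Step 6: x=[2.8317] v=[-0.8083]
Step 7: x=[2.7021] v=[-0.8639]
Step 8: x=[2.5688] v=[-0.8884]
Step 9: x=[2.4367] v=[-0.8809]
Step 10: x=[2.3104] v=[-0.8417]
Step 11: x=[2.1946] v=[-0.7722]
Step 12: x=[2.0934] v=[-0.6749]
Step 13: x=[2.0104] v=[-0.5533]
Step 14: x=[1.9486] v=[-0.4118]
Step 15: x=[1.9103] v=[-0.2555]
Step 16: x=[1.8968] v=[-0.0900]
Step 17: x=[1.9086] v=[0.0788]
First v>=0 after going negative at step 17, time=2.5500

Answer: 2.5500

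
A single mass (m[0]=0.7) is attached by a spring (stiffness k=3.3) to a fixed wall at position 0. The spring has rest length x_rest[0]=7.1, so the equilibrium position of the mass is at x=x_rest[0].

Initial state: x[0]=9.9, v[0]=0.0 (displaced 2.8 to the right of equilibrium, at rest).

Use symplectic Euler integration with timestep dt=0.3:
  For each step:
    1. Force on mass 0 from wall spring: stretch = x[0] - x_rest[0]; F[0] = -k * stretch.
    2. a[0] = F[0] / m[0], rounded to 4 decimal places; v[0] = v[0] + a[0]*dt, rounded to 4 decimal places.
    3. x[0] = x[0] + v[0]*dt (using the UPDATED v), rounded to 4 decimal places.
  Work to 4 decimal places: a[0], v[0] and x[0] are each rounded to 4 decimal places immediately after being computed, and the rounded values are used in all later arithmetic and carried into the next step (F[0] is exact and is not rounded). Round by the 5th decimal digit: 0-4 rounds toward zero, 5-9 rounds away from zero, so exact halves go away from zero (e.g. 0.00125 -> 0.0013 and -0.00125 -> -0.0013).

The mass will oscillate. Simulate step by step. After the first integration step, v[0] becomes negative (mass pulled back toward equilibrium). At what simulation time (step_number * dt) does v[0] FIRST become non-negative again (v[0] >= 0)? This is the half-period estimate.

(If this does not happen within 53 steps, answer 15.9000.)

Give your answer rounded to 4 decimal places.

Answer: 1.5000

Derivation:
Step 0: x=[9.9000] v=[0.0000]
Step 1: x=[8.7120] v=[-3.9600]
Step 2: x=[6.8401] v=[-6.2398]
Step 3: x=[5.0784] v=[-5.8722]
Step 4: x=[4.1745] v=[-3.0131]
Step 5: x=[4.5118] v=[1.1244]
First v>=0 after going negative at step 5, time=1.5000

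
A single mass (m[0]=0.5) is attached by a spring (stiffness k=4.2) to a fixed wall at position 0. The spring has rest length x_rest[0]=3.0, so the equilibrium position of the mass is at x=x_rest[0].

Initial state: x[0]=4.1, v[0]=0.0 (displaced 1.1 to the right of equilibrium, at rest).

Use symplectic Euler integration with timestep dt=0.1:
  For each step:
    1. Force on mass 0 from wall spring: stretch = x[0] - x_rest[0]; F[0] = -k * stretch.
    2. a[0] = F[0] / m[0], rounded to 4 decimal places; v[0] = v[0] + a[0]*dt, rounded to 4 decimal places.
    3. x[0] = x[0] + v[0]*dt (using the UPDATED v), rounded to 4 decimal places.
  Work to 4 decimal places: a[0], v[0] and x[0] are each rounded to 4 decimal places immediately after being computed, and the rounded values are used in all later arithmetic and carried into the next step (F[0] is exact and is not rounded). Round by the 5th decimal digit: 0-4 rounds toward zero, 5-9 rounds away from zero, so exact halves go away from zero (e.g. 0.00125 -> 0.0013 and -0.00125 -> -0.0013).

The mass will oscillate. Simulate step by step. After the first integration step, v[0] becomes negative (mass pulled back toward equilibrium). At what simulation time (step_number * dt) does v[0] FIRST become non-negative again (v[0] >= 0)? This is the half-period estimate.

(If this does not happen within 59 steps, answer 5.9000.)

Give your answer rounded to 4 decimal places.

Answer: 1.1000

Derivation:
Step 0: x=[4.1000] v=[0.0000]
Step 1: x=[4.0076] v=[-0.9240]
Step 2: x=[3.8306] v=[-1.7704]
Step 3: x=[3.5838] v=[-2.4681]
Step 4: x=[3.2880] v=[-2.9585]
Step 5: x=[2.9680] v=[-3.2004]
Step 6: x=[2.6507] v=[-3.1735]
Step 7: x=[2.3627] v=[-2.8801]
Step 8: x=[2.1282] v=[-2.3448]
Step 9: x=[1.9670] v=[-1.6125]
Step 10: x=[1.8925] v=[-0.7448]
Step 11: x=[1.9111] v=[0.1855]
First v>=0 after going negative at step 11, time=1.1000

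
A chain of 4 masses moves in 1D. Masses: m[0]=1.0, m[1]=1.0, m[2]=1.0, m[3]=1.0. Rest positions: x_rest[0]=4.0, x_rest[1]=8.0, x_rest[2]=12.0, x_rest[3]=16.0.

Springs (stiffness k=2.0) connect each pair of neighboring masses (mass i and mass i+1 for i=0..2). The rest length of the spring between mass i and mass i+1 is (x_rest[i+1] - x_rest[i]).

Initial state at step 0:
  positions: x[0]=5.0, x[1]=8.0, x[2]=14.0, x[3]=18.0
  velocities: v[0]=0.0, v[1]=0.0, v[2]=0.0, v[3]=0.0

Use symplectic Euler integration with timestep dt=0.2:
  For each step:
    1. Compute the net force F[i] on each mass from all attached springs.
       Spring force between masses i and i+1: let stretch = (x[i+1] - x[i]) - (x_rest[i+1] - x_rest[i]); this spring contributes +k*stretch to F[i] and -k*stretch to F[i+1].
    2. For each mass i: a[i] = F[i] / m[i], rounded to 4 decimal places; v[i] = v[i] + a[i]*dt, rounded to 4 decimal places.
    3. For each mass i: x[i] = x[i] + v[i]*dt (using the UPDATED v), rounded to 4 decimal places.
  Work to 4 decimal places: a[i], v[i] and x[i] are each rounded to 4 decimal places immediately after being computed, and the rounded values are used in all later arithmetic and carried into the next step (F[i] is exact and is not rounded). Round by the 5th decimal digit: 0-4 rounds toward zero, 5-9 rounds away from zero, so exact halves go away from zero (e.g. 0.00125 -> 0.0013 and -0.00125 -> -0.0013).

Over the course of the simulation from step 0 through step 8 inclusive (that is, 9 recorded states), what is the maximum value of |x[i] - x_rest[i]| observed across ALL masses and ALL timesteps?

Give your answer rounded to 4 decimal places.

Answer: 2.0896

Derivation:
Step 0: x=[5.0000 8.0000 14.0000 18.0000] v=[0.0000 0.0000 0.0000 0.0000]
Step 1: x=[4.9200 8.2400 13.8400 18.0000] v=[-0.4000 1.2000 -0.8000 0.0000]
Step 2: x=[4.7856 8.6624 13.5648 17.9872] v=[-0.6720 2.1120 -1.3760 -0.0640]
Step 3: x=[4.6413 9.1668 13.2512 17.9406] v=[-0.7213 2.5222 -1.5680 -0.2330]
Step 4: x=[4.5391 9.6360 12.9860 17.8388] v=[-0.5111 2.3458 -1.3260 -0.5088]
Step 5: x=[4.5246 9.9654 12.8410 17.6688] v=[-0.0723 1.6470 -0.7249 -0.8499]
Step 6: x=[4.6254 10.0896 12.8522 17.4326] v=[0.5040 0.6209 0.0560 -1.1810]
Step 7: x=[4.8433 9.9977 13.0088 17.1500] v=[1.0897 -0.4597 0.7831 -1.4132]
Step 8: x=[5.1536 9.7343 13.2558 16.8561] v=[1.5515 -1.3170 1.2351 -1.4697]
Max displacement = 2.0896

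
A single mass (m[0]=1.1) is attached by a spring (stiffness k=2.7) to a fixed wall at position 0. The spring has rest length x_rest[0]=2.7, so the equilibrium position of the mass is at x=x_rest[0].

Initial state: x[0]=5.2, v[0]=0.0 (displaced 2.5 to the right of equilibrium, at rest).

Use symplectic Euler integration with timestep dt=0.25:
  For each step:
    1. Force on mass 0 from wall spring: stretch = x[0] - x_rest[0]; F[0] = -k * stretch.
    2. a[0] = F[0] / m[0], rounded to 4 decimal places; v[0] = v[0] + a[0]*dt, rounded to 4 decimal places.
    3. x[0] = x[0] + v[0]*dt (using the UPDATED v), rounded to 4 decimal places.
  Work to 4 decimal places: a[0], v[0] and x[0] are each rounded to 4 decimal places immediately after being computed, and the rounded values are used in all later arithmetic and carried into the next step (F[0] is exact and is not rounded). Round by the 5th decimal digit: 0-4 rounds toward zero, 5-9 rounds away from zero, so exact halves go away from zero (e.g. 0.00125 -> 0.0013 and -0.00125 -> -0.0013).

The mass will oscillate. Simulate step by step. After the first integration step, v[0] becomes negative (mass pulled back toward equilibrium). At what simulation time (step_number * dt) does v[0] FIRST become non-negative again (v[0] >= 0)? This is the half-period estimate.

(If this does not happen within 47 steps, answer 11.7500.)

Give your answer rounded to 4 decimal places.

Step 0: x=[5.2000] v=[0.0000]
Step 1: x=[4.8165] v=[-1.5341]
Step 2: x=[4.1083] v=[-2.8329]
Step 3: x=[3.1840] v=[-3.6971]
Step 4: x=[2.1855] v=[-3.9941]
Step 5: x=[1.2659] v=[-3.6784]
Step 6: x=[0.5663] v=[-2.7984]
Step 7: x=[0.1940] v=[-1.4891]
Step 8: x=[0.2062] v=[0.0487]
First v>=0 after going negative at step 8, time=2.0000

Answer: 2.0000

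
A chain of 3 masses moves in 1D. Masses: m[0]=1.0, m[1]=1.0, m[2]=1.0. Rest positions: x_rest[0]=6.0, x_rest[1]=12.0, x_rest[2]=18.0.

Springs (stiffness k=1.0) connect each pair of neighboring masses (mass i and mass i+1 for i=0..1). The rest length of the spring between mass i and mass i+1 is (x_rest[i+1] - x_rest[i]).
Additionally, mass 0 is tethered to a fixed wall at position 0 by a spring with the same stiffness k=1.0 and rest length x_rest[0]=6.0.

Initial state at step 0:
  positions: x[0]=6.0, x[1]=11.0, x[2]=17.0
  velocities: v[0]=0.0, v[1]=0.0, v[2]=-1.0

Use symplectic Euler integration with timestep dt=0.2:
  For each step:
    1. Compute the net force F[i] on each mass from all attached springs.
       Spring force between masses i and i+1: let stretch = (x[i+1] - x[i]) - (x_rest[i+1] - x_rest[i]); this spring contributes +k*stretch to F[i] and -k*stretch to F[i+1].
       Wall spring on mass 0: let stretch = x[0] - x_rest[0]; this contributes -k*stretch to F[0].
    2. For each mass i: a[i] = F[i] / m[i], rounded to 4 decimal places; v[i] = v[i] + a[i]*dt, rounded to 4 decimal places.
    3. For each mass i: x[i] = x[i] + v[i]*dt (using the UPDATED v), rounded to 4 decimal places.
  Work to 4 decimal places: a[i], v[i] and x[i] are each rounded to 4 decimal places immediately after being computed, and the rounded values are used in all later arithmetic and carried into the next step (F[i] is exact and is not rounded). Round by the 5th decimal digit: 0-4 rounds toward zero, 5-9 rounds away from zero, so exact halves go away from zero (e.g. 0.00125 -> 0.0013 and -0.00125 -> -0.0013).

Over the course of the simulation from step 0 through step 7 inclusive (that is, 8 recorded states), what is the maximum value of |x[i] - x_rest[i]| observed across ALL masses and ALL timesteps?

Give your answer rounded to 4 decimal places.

Answer: 1.8720

Derivation:
Step 0: x=[6.0000 11.0000 17.0000] v=[0.0000 0.0000 -1.0000]
Step 1: x=[5.9600 11.0400 16.8000] v=[-0.2000 0.2000 -1.0000]
Step 2: x=[5.8848 11.1072 16.6096] v=[-0.3760 0.3360 -0.9520]
Step 3: x=[5.7831 11.1856 16.4391] v=[-0.5085 0.3920 -0.8525]
Step 4: x=[5.6662 11.2580 16.2985] v=[-0.5846 0.3622 -0.7032]
Step 5: x=[5.5463 11.3084 16.1962] v=[-0.5995 0.2519 -0.5113]
Step 6: x=[5.4350 11.3238 16.1384] v=[-0.5563 0.0770 -0.2889]
Step 7: x=[5.3419 11.2962 16.1280] v=[-0.4655 -0.1378 -0.0518]
Max displacement = 1.8720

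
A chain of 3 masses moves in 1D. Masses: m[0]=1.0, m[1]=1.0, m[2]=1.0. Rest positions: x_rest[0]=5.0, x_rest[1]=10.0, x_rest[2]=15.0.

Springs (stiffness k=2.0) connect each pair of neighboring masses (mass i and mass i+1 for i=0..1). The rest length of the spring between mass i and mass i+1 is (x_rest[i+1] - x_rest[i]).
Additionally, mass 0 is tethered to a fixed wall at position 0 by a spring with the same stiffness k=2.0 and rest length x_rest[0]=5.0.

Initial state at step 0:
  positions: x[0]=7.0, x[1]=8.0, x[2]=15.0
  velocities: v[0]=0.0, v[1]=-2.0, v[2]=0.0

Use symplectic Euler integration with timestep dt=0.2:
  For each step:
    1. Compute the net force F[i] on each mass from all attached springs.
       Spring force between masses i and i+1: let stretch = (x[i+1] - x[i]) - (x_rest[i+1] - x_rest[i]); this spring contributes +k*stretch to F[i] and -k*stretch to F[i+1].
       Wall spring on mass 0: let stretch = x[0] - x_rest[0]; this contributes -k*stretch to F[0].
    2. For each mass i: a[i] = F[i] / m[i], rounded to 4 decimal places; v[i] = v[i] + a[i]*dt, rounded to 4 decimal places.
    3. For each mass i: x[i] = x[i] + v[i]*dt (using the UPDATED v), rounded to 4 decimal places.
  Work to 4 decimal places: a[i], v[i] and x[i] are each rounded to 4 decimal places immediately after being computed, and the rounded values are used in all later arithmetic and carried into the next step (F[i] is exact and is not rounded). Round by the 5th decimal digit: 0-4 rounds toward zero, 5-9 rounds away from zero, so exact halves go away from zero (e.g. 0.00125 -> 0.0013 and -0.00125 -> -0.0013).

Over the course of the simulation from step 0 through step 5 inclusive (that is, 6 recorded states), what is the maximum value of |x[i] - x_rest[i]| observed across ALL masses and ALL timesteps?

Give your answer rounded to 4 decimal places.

Step 0: x=[7.0000 8.0000 15.0000] v=[0.0000 -2.0000 0.0000]
Step 1: x=[6.5200 8.0800 14.8400] v=[-2.4000 0.4000 -0.8000]
Step 2: x=[5.6432 8.5760 14.5392] v=[-4.3840 2.4800 -1.5040]
Step 3: x=[4.5496 9.3144 14.1613] v=[-5.4682 3.6922 -1.8893]
Step 4: x=[3.4732 10.0594 13.7957] v=[-5.3821 3.7250 -1.8281]
Step 5: x=[2.6458 10.5764 13.5312] v=[-4.1369 2.5850 -1.3226]
Max displacement = 2.3542

Answer: 2.3542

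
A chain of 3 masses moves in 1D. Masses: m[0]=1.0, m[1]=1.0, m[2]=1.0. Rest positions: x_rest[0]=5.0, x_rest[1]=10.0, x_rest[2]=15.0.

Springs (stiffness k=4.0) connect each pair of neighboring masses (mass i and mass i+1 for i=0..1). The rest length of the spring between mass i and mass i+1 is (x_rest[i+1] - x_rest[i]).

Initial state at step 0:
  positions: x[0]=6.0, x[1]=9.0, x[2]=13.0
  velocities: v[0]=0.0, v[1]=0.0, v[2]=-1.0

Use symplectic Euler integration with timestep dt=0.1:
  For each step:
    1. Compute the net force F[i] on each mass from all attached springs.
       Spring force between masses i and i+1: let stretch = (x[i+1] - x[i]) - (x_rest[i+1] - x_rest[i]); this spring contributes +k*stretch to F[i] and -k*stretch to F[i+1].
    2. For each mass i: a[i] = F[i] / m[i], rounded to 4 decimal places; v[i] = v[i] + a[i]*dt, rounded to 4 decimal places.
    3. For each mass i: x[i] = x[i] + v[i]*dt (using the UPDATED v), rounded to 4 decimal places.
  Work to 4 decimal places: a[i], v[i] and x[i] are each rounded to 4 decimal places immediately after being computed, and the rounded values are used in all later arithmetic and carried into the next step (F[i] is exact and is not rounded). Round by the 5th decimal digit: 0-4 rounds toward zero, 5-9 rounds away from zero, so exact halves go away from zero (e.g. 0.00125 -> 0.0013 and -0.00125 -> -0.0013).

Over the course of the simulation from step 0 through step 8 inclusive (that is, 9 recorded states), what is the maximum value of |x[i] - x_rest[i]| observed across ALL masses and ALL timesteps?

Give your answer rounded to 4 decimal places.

Answer: 2.0760

Derivation:
Step 0: x=[6.0000 9.0000 13.0000] v=[0.0000 0.0000 -1.0000]
Step 1: x=[5.9200 9.0400 12.9400] v=[-0.8000 0.4000 -0.6000]
Step 2: x=[5.7648 9.1112 12.9240] v=[-1.5520 0.7120 -0.1600]
Step 3: x=[5.5435 9.2011 12.9555] v=[-2.2134 0.8986 0.3149]
Step 4: x=[5.2685 9.2948 13.0368] v=[-2.7504 0.9373 0.8131]
Step 5: x=[4.9545 9.3772 13.1684] v=[-3.1399 0.8236 1.3163]
Step 6: x=[4.6174 9.4343 13.3484] v=[-3.3708 0.5710 1.7998]
Step 7: x=[4.2730 9.4553 13.5718] v=[-3.4440 0.2099 2.2342]
Step 8: x=[3.9359 9.4337 13.8306] v=[-3.3711 -0.2164 2.5876]
Max displacement = 2.0760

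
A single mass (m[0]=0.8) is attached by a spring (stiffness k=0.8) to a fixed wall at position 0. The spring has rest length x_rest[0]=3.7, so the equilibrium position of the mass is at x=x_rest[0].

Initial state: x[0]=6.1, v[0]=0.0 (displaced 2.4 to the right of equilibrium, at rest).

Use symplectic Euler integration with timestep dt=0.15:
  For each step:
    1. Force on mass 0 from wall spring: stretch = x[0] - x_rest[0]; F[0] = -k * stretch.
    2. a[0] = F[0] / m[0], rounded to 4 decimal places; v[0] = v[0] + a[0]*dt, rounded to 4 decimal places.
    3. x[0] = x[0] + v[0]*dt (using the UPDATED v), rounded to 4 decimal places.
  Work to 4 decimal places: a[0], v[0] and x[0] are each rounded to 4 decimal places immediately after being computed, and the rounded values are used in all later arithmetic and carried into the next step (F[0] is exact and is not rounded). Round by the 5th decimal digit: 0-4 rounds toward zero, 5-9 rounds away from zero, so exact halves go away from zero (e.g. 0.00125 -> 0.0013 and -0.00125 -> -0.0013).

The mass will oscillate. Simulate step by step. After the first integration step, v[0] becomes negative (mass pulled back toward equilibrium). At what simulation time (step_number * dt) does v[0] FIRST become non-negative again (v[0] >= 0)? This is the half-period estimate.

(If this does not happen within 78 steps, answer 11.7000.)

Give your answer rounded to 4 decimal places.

Step 0: x=[6.1000] v=[0.0000]
Step 1: x=[6.0460] v=[-0.3600]
Step 2: x=[5.9392] v=[-0.7119]
Step 3: x=[5.7820] v=[-1.0478]
Step 4: x=[5.5780] v=[-1.3601]
Step 5: x=[5.3317] v=[-1.6418]
Step 6: x=[5.0487] v=[-1.8866]
Step 7: x=[4.7354] v=[-2.0889]
Step 8: x=[4.3988] v=[-2.2442]
Step 9: x=[4.0465] v=[-2.3490]
Step 10: x=[3.6864] v=[-2.4010]
Step 11: x=[3.3266] v=[-2.3990]
Step 12: x=[2.9752] v=[-2.3430]
Step 13: x=[2.6401] v=[-2.2343]
Step 14: x=[2.3288] v=[-2.0753]
Step 15: x=[2.0484] v=[-1.8696]
Step 16: x=[1.8051] v=[-1.6219]
Step 17: x=[1.6044] v=[-1.3377]
Step 18: x=[1.4509] v=[-1.0234]
Step 19: x=[1.3480] v=[-0.6860]
Step 20: x=[1.2980] v=[-0.3332]
Step 21: x=[1.3021] v=[0.0271]
First v>=0 after going negative at step 21, time=3.1500

Answer: 3.1500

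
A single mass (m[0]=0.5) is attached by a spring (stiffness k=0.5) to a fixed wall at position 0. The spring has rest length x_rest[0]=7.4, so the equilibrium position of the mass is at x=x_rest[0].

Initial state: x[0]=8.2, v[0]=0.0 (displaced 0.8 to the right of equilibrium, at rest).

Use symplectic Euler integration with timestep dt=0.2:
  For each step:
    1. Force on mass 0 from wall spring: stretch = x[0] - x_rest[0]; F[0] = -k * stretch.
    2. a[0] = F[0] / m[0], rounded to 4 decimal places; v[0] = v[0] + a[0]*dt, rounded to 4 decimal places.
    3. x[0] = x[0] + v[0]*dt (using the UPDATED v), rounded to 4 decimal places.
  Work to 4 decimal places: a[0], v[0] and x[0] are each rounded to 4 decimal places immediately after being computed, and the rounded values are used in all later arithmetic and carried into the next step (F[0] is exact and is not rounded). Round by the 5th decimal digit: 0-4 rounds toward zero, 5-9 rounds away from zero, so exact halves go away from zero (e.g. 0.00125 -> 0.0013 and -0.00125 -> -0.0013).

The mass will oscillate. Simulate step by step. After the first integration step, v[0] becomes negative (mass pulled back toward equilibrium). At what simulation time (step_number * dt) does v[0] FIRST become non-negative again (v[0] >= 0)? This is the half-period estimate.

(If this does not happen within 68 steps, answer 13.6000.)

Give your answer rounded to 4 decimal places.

Answer: 3.2000

Derivation:
Step 0: x=[8.2000] v=[0.0000]
Step 1: x=[8.1680] v=[-0.1600]
Step 2: x=[8.1053] v=[-0.3136]
Step 3: x=[8.0144] v=[-0.4547]
Step 4: x=[7.8989] v=[-0.5776]
Step 5: x=[7.7634] v=[-0.6774]
Step 6: x=[7.6134] v=[-0.7501]
Step 7: x=[7.4548] v=[-0.7928]
Step 8: x=[7.2940] v=[-0.8038]
Step 9: x=[7.1375] v=[-0.7826]
Step 10: x=[6.9915] v=[-0.7301]
Step 11: x=[6.8618] v=[-0.6484]
Step 12: x=[6.7536] v=[-0.5408]
Step 13: x=[6.6713] v=[-0.4115]
Step 14: x=[6.6181] v=[-0.2658]
Step 15: x=[6.5962] v=[-0.1094]
Step 16: x=[6.6065] v=[0.0514]
First v>=0 after going negative at step 16, time=3.2000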